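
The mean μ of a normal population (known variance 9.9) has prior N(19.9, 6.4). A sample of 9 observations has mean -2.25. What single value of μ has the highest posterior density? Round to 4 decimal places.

Posterior for μ is Normal. Precision-weighted mean: (1/6.4·19.9 + 9/9.9·-2.25) / (1/6.4 + 9/9.9) = 0.9987.
A Normal posterior is symmetric, so mode = mean.
This is the posterior mode — the MAP estimate.

0.9987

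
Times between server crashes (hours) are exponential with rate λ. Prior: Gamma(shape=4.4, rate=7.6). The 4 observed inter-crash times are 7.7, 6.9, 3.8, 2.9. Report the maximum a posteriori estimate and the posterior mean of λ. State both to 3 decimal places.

maximum a posteriori estimate = 0.256, posterior mean = 0.291

Σ times = 21.3. Posterior: Gamma(shape = 4.4+4 = 8.4, rate = 7.6+21.3 = 28.9).
Mode = (α−1)/β = 7.4/28.9 = 0.256.
Mean = α/β = 8.4/28.9 = 0.291.
Mean > mode: the posterior has a right tail.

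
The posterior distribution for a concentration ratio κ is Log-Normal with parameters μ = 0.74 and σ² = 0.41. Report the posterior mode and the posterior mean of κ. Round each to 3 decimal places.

Mode = exp(μ − σ²) = exp(0.33) = 1.391.
Mean = exp(μ + σ²/2) = exp(0.945) = 2.573.
Mean > mode: the posterior has a right tail.

MAP: 1.391. Posterior mean: 2.573.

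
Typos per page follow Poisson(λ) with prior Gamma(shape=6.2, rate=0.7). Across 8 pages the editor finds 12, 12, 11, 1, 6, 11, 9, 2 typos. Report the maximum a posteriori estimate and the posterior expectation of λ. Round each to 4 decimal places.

Σ counts = 64. Posterior: Gamma(shape = 6.2+64 = 70.2, rate = 0.7+8 = 8.7).
Mode = (α−1)/β = 69.2/8.7 = 7.9540.
Mean = α/β = 70.2/8.7 = 8.0690.
Mean > mode: the posterior has a right tail.

λ_MAP = 7.9540, E[λ|data] = 8.0690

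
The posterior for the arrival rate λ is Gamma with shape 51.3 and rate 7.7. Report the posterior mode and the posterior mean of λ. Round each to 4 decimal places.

MAP: 6.5325. Posterior mean: 6.6623.

Mode = (α−1)/β = 50.3/7.7 = 6.5325.
Mean = α/β = 51.3/7.7 = 6.6623.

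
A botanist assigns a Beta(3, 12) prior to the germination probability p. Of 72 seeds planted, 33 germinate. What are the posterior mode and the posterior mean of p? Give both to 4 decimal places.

MAP = 0.4118, posterior mean = 0.4138

Posterior: Beta(3+33, 12+39) = Beta(36, 51).
Mode = (36−1)/(36+51−2) = 35/85 = 0.4118.
Mean = 36/(36+51) = 36/87 = 0.4138.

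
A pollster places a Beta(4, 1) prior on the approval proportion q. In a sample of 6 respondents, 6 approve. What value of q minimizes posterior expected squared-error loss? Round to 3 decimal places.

0.909

Posterior: Beta(4+6, 1+0) = Beta(10, 1).
Since β = 1 ≤ 1 and α > 1, the Beta density is monotone increasing on [0,1]; the mode is at 1.
Mean = 10/(10+1) = 0.909.
Squared-error loss ⇒ the optimal estimator is the posterior mean.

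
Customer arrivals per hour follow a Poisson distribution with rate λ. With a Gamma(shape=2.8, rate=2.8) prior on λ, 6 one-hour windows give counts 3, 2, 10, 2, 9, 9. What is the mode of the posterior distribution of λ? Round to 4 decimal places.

4.1818

Σ counts = 35. Posterior: Gamma(shape = 2.8+35 = 37.8, rate = 2.8+6 = 8.8).
Mode = (α−1)/β = 36.8/8.8 = 4.1818.
Mean = α/β = 37.8/8.8 = 4.2955.
This is the posterior mode — the MAP estimate.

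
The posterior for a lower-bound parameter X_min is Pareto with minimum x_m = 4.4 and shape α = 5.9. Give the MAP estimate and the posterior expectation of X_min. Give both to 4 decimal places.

The Pareto density is strictly decreasing on [x_m, ∞), so the mode is x_m = 4.4000.
Mean = α·x_m/(α−1) = 5.9·4.4/4.9 = 5.2980.
The posterior is right-skewed, so the mean exceeds the mode.

MAP estimate = 4.4000, posterior expectation = 5.2980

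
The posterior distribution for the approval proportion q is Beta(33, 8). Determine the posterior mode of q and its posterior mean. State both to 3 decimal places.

MAP = 0.821, posterior mean = 0.805

Mode = (33−1)/(33+8−2) = 32/39 = 0.821.
Mean = 33/(33+8) = 33/41 = 0.805.
The posterior is left-skewed, so the mode exceeds the mean.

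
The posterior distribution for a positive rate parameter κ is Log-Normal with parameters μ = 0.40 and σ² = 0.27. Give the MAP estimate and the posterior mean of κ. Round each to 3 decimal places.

Mode = exp(μ − σ²) = exp(0.13) = 1.139.
Mean = exp(μ + σ²/2) = exp(0.535) = 1.707.
The posterior is right-skewed, so the mean exceeds the mode.

MAP = 1.139; posterior mean = 1.707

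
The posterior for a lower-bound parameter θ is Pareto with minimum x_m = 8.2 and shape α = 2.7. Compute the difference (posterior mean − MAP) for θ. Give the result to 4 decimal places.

The Pareto density is strictly decreasing on [x_m, ∞), so the mode is x_m = 8.2000.
Mean = α·x_m/(α−1) = 2.7·8.2/1.7 = 13.0235.
Difference = 13.0235 − 8.2000 = 4.8235.
The mean is pulled above the mode by the posterior's right skew.

4.8235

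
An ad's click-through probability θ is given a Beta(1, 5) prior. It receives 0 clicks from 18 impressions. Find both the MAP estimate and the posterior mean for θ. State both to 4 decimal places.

Posterior: Beta(1+0, 5+18) = Beta(1, 23).
Since α = 1 ≤ 1 and β > 1, the Beta density is monotone decreasing on [0,1]; the mode is at 0.
Mean = 1/(1+23) = 0.0417.

θ_MAP = 0.0000, E[θ|data] = 0.0417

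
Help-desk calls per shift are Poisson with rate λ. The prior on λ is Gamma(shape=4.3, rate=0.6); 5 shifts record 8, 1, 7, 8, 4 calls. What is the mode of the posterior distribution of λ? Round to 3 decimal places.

Σ counts = 28. Posterior: Gamma(shape = 4.3+28 = 32.3, rate = 0.6+5 = 5.6).
Mode = (α−1)/β = 31.3/5.6 = 5.589.
Mean = α/β = 32.3/5.6 = 5.768.
This is the posterior mode — the MAP estimate.

5.589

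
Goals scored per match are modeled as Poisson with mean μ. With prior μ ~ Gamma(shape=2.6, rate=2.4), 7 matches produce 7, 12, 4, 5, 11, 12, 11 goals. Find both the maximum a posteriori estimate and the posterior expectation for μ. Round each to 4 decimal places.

Σ counts = 62. Posterior: Gamma(shape = 2.6+62 = 64.6, rate = 2.4+7 = 9.4).
Mode = (α−1)/β = 63.6/9.4 = 6.7660.
Mean = α/β = 64.6/9.4 = 6.8723.
Right-skewed posterior ⇒ mode < mean.

MAP = 6.7660; posterior mean = 6.8723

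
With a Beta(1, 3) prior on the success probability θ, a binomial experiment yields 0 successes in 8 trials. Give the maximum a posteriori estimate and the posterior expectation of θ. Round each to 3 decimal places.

MAP = 0.000, posterior mean = 0.083

Posterior: Beta(1+0, 3+8) = Beta(1, 11).
Since α = 1 ≤ 1 and β > 1, the Beta density is monotone decreasing on [0,1]; the mode is at 0.
Mean = 1/(1+11) = 0.083.
The posterior is right-skewed, so the mean exceeds the mode.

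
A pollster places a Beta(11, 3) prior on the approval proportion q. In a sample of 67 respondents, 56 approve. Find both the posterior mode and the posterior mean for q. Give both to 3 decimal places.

Posterior: Beta(11+56, 3+11) = Beta(67, 14).
Mode = (67−1)/(67+14−2) = 66/79 = 0.835.
Mean = 67/(67+14) = 67/81 = 0.827.

MAP = 0.835; posterior mean = 0.827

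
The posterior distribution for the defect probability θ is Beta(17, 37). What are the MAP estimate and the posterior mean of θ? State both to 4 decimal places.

Mode = (17−1)/(17+37−2) = 16/52 = 0.3077.
Mean = 17/(17+37) = 17/54 = 0.3148.

MAP = 0.3077; posterior mean = 0.3148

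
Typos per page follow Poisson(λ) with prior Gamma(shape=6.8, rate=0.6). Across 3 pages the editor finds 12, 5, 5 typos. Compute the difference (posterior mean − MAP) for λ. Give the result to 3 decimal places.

0.278

Σ counts = 22. Posterior: Gamma(shape = 6.8+22 = 28.8, rate = 0.6+3 = 3.6).
Mode = (α−1)/β = 27.8/3.6 = 7.722.
Mean = α/β = 28.8/3.6 = 8.000.
Difference = 8.000 − 7.722 = 0.278.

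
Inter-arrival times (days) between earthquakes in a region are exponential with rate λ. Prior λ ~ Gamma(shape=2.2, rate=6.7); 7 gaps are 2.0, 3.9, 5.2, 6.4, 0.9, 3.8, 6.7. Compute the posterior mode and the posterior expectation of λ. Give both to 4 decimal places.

Σ times = 28.9. Posterior: Gamma(shape = 2.2+7 = 9.2, rate = 6.7+28.9 = 35.6).
Mode = (α−1)/β = 8.2/35.6 = 0.2303.
Mean = α/β = 9.2/35.6 = 0.2584.
Right-skewed posterior ⇒ mode < mean.

MAP = 0.2303, posterior mean = 0.2584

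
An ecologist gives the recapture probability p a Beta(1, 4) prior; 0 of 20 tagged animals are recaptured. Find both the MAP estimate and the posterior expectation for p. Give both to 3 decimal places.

Posterior: Beta(1+0, 4+20) = Beta(1, 24).
Since α = 1 ≤ 1 and β > 1, the Beta density is monotone decreasing on [0,1]; the mode is at 0.
Mean = 1/(1+24) = 0.040.
The posterior is right-skewed, so the mean exceeds the mode.

MAP = 0.000, posterior mean = 0.040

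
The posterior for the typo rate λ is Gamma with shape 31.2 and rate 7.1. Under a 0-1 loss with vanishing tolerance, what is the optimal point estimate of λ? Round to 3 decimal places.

Mode = (α−1)/β = 30.2/7.1 = 4.254.
Mean = α/β = 31.2/7.1 = 4.394.
This is the posterior mode — the MAP estimate.

4.254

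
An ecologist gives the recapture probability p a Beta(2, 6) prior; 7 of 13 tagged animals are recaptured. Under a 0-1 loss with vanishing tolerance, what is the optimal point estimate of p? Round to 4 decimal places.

Posterior: Beta(2+7, 6+6) = Beta(9, 12).
Mode = (9−1)/(9+12−2) = 8/19 = 0.4211.
Mean = 9/(9+12) = 9/21 = 0.4286.
This is the posterior mode — the MAP estimate.

0.4211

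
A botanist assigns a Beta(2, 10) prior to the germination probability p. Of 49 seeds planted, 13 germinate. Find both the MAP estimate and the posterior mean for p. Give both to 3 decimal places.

MAP: 0.237. Posterior mean: 0.246.

Posterior: Beta(2+13, 10+36) = Beta(15, 46).
Mode = (15−1)/(15+46−2) = 14/59 = 0.237.
Mean = 15/(15+46) = 15/61 = 0.246.
The posterior is right-skewed, so the mean exceeds the mode.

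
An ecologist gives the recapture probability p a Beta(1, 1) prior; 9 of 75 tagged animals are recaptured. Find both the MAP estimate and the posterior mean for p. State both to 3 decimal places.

Posterior: Beta(1+9, 1+66) = Beta(10, 67).
Mode = (10−1)/(10+67−2) = 9/75 = 0.120.
With a flat prior the MAP equals the MLE, 9/75.
Mean = 10/(10+67) = 10/77 = 0.130.
Mean > mode: the posterior has a right tail.

p_MAP = 0.120, E[p|data] = 0.130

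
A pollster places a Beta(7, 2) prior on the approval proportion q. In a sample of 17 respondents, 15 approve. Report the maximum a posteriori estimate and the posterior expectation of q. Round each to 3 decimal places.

Posterior: Beta(7+15, 2+2) = Beta(22, 4).
Mode = (22−1)/(22+4−2) = 21/24 = 0.875.
Mean = 22/(22+4) = 22/26 = 0.846.

MAP: 0.875. Posterior mean: 0.846.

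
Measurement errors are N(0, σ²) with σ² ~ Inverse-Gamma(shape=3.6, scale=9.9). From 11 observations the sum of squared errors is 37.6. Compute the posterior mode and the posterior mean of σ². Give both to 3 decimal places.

Posterior: Inverse-Gamma(shape = 3.6+11/2 = 9.1, scale = 9.9+37.6/2 = 28.7).
Mode = β/(α+1) = 28.7/10.1 = 2.842.
Mean = β/(α−1) = 28.7/8.1 = 3.543.

σ²_MAP = 2.842, E[σ²|data] = 3.543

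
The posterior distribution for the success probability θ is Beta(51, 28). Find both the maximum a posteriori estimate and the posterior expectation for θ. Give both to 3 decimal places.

Mode = (51−1)/(51+28−2) = 50/77 = 0.649.
Mean = 51/(51+28) = 51/79 = 0.646.

MAP = 0.649; posterior mean = 0.646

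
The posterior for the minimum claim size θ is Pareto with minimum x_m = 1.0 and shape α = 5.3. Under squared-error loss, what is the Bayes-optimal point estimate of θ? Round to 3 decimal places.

The Pareto density is strictly decreasing on [x_m, ∞), so the mode is x_m = 1.000.
Mean = α·x_m/(α−1) = 5.3·1.0/4.3 = 1.233.
Squared-error loss ⇒ the optimal estimator is the posterior mean.

1.233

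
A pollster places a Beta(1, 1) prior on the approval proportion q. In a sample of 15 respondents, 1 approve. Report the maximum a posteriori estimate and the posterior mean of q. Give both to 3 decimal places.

MAP = 0.067; posterior mean = 0.118

Posterior: Beta(1+1, 1+14) = Beta(2, 15).
Mode = (2−1)/(2+15−2) = 1/15 = 0.067.
With a flat prior the MAP equals the MLE, 1/15.
Mean = 2/(2+15) = 2/17 = 0.118.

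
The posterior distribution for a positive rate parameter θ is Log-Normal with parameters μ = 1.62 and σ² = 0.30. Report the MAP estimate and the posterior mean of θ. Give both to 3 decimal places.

MAP = 3.743, posterior mean = 5.871

Mode = exp(μ − σ²) = exp(1.32) = 3.743.
Mean = exp(μ + σ²/2) = exp(1.770) = 5.871.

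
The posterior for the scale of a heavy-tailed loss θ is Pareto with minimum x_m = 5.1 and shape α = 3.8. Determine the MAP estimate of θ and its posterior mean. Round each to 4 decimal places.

The Pareto density is strictly decreasing on [x_m, ∞), so the mode is x_m = 5.1000.
Mean = α·x_m/(α−1) = 3.8·5.1/2.8 = 6.9214.

MAP = 5.1000, posterior mean = 6.9214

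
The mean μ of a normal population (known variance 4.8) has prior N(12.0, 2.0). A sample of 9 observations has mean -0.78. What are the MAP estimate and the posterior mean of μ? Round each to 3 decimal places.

Posterior for μ is Normal. Precision-weighted mean: (1/2.0·12.0 + 9/4.8·-0.78) / (1/2.0 + 9/4.8) = 1.911.
A Normal posterior is symmetric, so mode = mean.

μ_MAP = 1.911, E[μ|data] = 1.911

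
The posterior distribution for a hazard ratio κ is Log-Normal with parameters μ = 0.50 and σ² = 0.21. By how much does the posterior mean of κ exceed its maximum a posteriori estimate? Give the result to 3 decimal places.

Mode = exp(μ − σ²) = exp(0.29) = 1.336.
Mean = exp(μ + σ²/2) = exp(0.605) = 1.831.
Difference = 1.831 − 1.336 = 0.495.

0.495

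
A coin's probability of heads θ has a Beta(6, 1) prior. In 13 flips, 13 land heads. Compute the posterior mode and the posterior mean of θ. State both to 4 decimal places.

MAP = 1.0000, posterior mean = 0.9500

Posterior: Beta(6+13, 1+0) = Beta(19, 1).
Since β = 1 ≤ 1 and α > 1, the Beta density is monotone increasing on [0,1]; the mode is at 1.
Mean = 19/(19+1) = 0.9500.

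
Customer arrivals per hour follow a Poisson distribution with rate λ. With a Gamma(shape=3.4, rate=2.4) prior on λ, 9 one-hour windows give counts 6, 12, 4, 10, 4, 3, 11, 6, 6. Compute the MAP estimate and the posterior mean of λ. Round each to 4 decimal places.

Σ counts = 62. Posterior: Gamma(shape = 3.4+62 = 65.4, rate = 2.4+9 = 11.4).
Mode = (α−1)/β = 64.4/11.4 = 5.6491.
Mean = α/β = 65.4/11.4 = 5.7368.
The mean is pulled above the mode by the posterior's right skew.

MAP = 5.6491, posterior mean = 5.7368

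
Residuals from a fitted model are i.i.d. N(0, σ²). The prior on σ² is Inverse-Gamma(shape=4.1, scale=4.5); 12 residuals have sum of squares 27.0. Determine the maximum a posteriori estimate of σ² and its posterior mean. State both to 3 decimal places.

Posterior: Inverse-Gamma(shape = 4.1+12/2 = 10.1, scale = 4.5+27.0/2 = 18.0).
Mode = β/(α+1) = 18.0/11.1 = 1.622.
Mean = β/(α−1) = 18.0/9.1 = 1.978.

maximum a posteriori estimate = 1.622, posterior mean = 1.978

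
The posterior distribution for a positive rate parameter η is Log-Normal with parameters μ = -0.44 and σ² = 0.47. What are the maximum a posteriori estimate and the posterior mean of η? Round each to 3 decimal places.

Mode = exp(μ − σ²) = exp(-0.91) = 0.403.
Mean = exp(μ + σ²/2) = exp(-0.205) = 0.815.
Right-skewed posterior ⇒ mode < mean.

η_MAP = 0.403, E[η|data] = 0.815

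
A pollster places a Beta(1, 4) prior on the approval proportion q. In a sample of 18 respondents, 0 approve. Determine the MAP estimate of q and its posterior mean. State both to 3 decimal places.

Posterior: Beta(1+0, 4+18) = Beta(1, 22).
Since α = 1 ≤ 1 and β > 1, the Beta density is monotone decreasing on [0,1]; the mode is at 0.
Mean = 1/(1+22) = 0.043.

q_MAP = 0.000, E[q|data] = 0.043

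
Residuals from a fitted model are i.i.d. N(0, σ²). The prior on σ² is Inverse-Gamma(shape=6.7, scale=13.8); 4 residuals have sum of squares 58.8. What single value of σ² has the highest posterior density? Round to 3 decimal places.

4.454

Posterior: Inverse-Gamma(shape = 6.7+4/2 = 8.7, scale = 13.8+58.8/2 = 43.2).
Mode = β/(α+1) = 43.2/9.7 = 4.454.
Mean = β/(α−1) = 43.2/7.7 = 5.610.
This is the posterior mode — the MAP estimate.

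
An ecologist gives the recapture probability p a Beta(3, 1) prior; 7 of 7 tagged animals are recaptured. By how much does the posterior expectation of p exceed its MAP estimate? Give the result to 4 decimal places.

Posterior: Beta(3+7, 1+0) = Beta(10, 1).
Since β = 1 ≤ 1 and α > 1, the Beta density is monotone increasing on [0,1]; the mode is at 1.
Mean = 10/(10+1) = 0.9091.
Difference = 0.9091 − 1.0000 = -0.0909.

-0.0909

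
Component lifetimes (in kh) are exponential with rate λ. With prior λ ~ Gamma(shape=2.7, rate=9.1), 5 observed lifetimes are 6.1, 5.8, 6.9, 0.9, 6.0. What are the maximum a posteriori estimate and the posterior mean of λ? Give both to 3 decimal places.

Σ times = 25.7. Posterior: Gamma(shape = 2.7+5 = 7.7, rate = 9.1+25.7 = 34.8).
Mode = (α−1)/β = 6.7/34.8 = 0.193.
Mean = α/β = 7.7/34.8 = 0.221.

maximum a posteriori estimate = 0.193, posterior mean = 0.221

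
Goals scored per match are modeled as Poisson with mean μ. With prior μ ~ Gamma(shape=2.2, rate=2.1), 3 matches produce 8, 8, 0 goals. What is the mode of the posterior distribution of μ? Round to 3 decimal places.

Σ counts = 16. Posterior: Gamma(shape = 2.2+16 = 18.2, rate = 2.1+3 = 5.1).
Mode = (α−1)/β = 17.2/5.1 = 3.373.
Mean = α/β = 18.2/5.1 = 3.569.
This is the posterior mode — the MAP estimate.

3.373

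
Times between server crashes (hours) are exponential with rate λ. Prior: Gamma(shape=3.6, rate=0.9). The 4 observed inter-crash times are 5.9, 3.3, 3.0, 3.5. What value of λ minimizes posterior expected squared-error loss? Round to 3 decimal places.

0.458

Σ times = 15.7. Posterior: Gamma(shape = 3.6+4 = 7.6, rate = 0.9+15.7 = 16.6).
Mode = (α−1)/β = 6.6/16.6 = 0.398.
Mean = α/β = 7.6/16.6 = 0.458.
Squared-error loss ⇒ the optimal estimator is the posterior mean.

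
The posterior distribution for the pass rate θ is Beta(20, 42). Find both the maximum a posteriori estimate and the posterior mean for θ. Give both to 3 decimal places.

Mode = (20−1)/(20+42−2) = 19/60 = 0.317.
Mean = 20/(20+42) = 20/62 = 0.323.

MAP = 0.317; posterior mean = 0.323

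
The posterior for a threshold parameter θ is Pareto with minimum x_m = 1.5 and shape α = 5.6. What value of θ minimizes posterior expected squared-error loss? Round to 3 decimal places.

The Pareto density is strictly decreasing on [x_m, ∞), so the mode is x_m = 1.500.
Mean = α·x_m/(α−1) = 5.6·1.5/4.6 = 1.826.
Squared-error loss ⇒ the optimal estimator is the posterior mean.

1.826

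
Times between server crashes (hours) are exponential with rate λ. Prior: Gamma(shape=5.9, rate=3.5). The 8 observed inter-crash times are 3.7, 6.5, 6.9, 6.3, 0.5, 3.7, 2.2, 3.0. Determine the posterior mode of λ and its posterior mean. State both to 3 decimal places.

Σ times = 32.8. Posterior: Gamma(shape = 5.9+8 = 13.9, rate = 3.5+32.8 = 36.3).
Mode = (α−1)/β = 12.9/36.3 = 0.355.
Mean = α/β = 13.9/36.3 = 0.383.

MAP = 0.355, posterior mean = 0.383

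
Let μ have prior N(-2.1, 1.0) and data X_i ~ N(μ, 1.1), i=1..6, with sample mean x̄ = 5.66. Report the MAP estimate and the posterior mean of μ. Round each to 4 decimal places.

MAP estimate = 4.4577, posterior mean = 4.4577

Posterior for μ is Normal. Precision-weighted mean: (1/1.0·-2.1 + 6/1.1·5.66) / (1/1.0 + 6/1.1) = 4.4577.
A Normal posterior is symmetric, so mode = mean.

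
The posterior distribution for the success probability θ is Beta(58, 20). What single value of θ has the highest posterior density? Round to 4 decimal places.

Mode = (58−1)/(58+20−2) = 57/76 = 0.7500.
Mean = 58/(58+20) = 58/78 = 0.7436.
This is the posterior mode — the MAP estimate.

0.7500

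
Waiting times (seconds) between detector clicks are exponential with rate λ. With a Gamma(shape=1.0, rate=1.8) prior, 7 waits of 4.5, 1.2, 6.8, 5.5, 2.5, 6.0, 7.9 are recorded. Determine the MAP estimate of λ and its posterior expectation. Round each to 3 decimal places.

MAP = 0.193, posterior mean = 0.221

Σ times = 34.4. Posterior: Gamma(shape = 1.0+7 = 8.0, rate = 1.8+34.4 = 36.2).
Mode = (α−1)/β = 7.0/36.2 = 0.193.
Mean = α/β = 8.0/36.2 = 0.221.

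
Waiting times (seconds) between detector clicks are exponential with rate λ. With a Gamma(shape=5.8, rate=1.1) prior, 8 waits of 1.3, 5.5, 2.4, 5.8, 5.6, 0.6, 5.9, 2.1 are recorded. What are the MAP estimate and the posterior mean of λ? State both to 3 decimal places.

λ_MAP = 0.422, E[λ|data] = 0.455

Σ times = 29.2. Posterior: Gamma(shape = 5.8+8 = 13.8, rate = 1.1+29.2 = 30.3).
Mode = (α−1)/β = 12.8/30.3 = 0.422.
Mean = α/β = 13.8/30.3 = 0.455.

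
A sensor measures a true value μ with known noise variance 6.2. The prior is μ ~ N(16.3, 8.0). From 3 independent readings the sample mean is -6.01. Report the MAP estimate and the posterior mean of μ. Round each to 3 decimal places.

MAP = -1.430; posterior mean = -1.430

Posterior for μ is Normal. Precision-weighted mean: (1/8.0·16.3 + 3/6.2·-6.01) / (1/8.0 + 3/6.2) = -1.430.
A Normal posterior is symmetric, so mode = mean.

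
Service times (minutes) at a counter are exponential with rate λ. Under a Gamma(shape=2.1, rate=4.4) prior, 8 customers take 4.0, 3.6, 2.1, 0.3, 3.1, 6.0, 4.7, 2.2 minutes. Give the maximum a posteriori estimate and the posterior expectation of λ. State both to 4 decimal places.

λ_MAP = 0.2993, E[λ|data] = 0.3322

Σ times = 26.0. Posterior: Gamma(shape = 2.1+8 = 10.1, rate = 4.4+26.0 = 30.4).
Mode = (α−1)/β = 9.1/30.4 = 0.2993.
Mean = α/β = 10.1/30.4 = 0.3322.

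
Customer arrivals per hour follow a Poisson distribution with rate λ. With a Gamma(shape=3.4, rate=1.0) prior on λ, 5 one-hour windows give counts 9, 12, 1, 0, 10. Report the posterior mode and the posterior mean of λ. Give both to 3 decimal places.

MAP = 5.733; posterior mean = 5.900

Σ counts = 32. Posterior: Gamma(shape = 3.4+32 = 35.4, rate = 1.0+5 = 6.0).
Mode = (α−1)/β = 34.4/6.0 = 5.733.
Mean = α/β = 35.4/6.0 = 5.900.
Mean > mode: the posterior has a right tail.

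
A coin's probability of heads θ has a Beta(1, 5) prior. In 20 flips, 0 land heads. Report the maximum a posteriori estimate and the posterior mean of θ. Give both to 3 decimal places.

Posterior: Beta(1+0, 5+20) = Beta(1, 25).
Since α = 1 ≤ 1 and β > 1, the Beta density is monotone decreasing on [0,1]; the mode is at 0.
Mean = 1/(1+25) = 0.038.

MAP: 0.000. Posterior mean: 0.038.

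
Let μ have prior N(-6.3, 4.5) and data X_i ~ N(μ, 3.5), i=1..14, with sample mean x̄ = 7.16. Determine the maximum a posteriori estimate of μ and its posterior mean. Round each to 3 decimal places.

Posterior for μ is Normal. Precision-weighted mean: (1/4.5·-6.3 + 14/3.5·7.16) / (1/4.5 + 14/3.5) = 6.452.
A Normal posterior is symmetric, so mode = mean.

μ_MAP = 6.452, E[μ|data] = 6.452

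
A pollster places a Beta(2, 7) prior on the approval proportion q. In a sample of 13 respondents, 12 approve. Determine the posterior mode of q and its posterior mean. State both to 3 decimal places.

Posterior: Beta(2+12, 7+1) = Beta(14, 8).
Mode = (14−1)/(14+8−2) = 13/20 = 0.650.
Mean = 14/(14+8) = 14/22 = 0.636.

MAP: 0.650. Posterior mean: 0.636.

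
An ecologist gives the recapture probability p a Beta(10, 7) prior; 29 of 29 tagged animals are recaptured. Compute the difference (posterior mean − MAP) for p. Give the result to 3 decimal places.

-0.016

Posterior: Beta(10+29, 7+0) = Beta(39, 7).
Mode = (39−1)/(39+7−2) = 38/44 = 0.864.
Mean = 39/(39+7) = 39/46 = 0.848.
Difference = 0.848 − 0.864 = -0.016.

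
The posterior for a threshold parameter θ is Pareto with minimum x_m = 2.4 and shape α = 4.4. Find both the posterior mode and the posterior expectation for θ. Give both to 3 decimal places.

The Pareto density is strictly decreasing on [x_m, ∞), so the mode is x_m = 2.400.
Mean = α·x_m/(α−1) = 4.4·2.4/3.4 = 3.106.

θ_MAP = 2.400, E[θ|data] = 3.106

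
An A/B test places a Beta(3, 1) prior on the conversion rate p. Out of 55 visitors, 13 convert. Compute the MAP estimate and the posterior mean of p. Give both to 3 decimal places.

Posterior: Beta(3+13, 1+42) = Beta(16, 43).
Mode = (16−1)/(16+43−2) = 15/57 = 0.263.
Mean = 16/(16+43) = 16/59 = 0.271.

MAP: 0.263. Posterior mean: 0.271.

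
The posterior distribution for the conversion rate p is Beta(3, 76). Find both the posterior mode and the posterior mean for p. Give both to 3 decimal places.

MAP: 0.026. Posterior mean: 0.038.

Mode = (3−1)/(3+76−2) = 2/77 = 0.026.
Mean = 3/(3+76) = 3/79 = 0.038.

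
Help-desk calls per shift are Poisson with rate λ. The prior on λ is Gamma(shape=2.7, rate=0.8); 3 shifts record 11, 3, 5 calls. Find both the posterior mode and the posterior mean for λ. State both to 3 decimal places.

MAP = 5.447; posterior mean = 5.711

Σ counts = 19. Posterior: Gamma(shape = 2.7+19 = 21.7, rate = 0.8+3 = 3.8).
Mode = (α−1)/β = 20.7/3.8 = 5.447.
Mean = α/β = 21.7/3.8 = 5.711.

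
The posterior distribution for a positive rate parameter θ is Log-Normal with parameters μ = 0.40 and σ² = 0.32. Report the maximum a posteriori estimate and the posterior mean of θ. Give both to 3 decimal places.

Mode = exp(μ − σ²) = exp(0.08) = 1.083.
Mean = exp(μ + σ²/2) = exp(0.560) = 1.751.

MAP: 1.083. Posterior mean: 1.751.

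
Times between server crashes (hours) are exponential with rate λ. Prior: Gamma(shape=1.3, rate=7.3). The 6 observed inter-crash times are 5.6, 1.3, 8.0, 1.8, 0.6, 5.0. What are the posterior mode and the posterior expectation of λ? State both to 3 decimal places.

Σ times = 22.3. Posterior: Gamma(shape = 1.3+6 = 7.3, rate = 7.3+22.3 = 29.6).
Mode = (α−1)/β = 6.3/29.6 = 0.213.
Mean = α/β = 7.3/29.6 = 0.247.

MAP: 0.213. Posterior mean: 0.247.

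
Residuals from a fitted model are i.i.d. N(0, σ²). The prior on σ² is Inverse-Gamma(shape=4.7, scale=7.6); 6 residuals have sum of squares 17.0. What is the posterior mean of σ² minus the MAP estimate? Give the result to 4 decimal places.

Posterior: Inverse-Gamma(shape = 4.7+6/2 = 7.7, scale = 7.6+17.0/2 = 16.1).
Mode = β/(α+1) = 16.1/8.7 = 1.8506.
Mean = β/(α−1) = 16.1/6.7 = 2.4030.
Difference = 2.4030 − 1.8506 = 0.5524.

0.5524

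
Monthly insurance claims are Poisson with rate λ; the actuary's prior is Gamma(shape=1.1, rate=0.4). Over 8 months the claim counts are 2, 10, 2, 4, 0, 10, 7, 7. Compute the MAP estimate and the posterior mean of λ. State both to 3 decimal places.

Σ counts = 42. Posterior: Gamma(shape = 1.1+42 = 43.1, rate = 0.4+8 = 8.4).
Mode = (α−1)/β = 42.1/8.4 = 5.012.
Mean = α/β = 43.1/8.4 = 5.131.
The mean is pulled above the mode by the posterior's right skew.

MAP estimate = 5.012, posterior mean = 5.131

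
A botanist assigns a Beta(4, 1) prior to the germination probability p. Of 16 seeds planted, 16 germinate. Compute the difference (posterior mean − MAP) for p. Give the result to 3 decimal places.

Posterior: Beta(4+16, 1+0) = Beta(20, 1).
Since β = 1 ≤ 1 and α > 1, the Beta density is monotone increasing on [0,1]; the mode is at 1.
Mean = 20/(20+1) = 0.952.
Difference = 0.952 − 1.000 = -0.048.
Mode > mean: the posterior has a left tail.

-0.048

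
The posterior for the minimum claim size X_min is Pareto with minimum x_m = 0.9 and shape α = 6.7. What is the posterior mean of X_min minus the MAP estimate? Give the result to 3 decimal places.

The Pareto density is strictly decreasing on [x_m, ∞), so the mode is x_m = 0.900.
Mean = α·x_m/(α−1) = 6.7·0.9/5.7 = 1.058.
Difference = 1.058 − 0.900 = 0.158.
Mean > mode: the posterior has a right tail.

0.158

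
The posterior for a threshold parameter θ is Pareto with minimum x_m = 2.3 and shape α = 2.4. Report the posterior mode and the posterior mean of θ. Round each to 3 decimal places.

θ_MAP = 2.300, E[θ|data] = 3.943

The Pareto density is strictly decreasing on [x_m, ∞), so the mode is x_m = 2.300.
Mean = α·x_m/(α−1) = 2.4·2.3/1.4 = 3.943.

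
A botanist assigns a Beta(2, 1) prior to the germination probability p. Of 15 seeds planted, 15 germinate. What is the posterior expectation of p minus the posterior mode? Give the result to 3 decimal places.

-0.056

Posterior: Beta(2+15, 1+0) = Beta(17, 1).
Since β = 1 ≤ 1 and α > 1, the Beta density is monotone increasing on [0,1]; the mode is at 1.
Mean = 17/(17+1) = 0.944.
Difference = 0.944 − 1.000 = -0.056.
Left-skewed posterior ⇒ mean < mode.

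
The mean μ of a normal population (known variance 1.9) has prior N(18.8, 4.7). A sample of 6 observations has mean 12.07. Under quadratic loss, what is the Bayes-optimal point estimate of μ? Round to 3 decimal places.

Posterior for μ is Normal. Precision-weighted mean: (1/4.7·18.8 + 6/1.9·12.07) / (1/4.7 + 6/1.9) = 12.495.
A Normal posterior is symmetric, so mode = mean.
Quadratic loss ⇒ the optimal estimator is the posterior mean.

12.495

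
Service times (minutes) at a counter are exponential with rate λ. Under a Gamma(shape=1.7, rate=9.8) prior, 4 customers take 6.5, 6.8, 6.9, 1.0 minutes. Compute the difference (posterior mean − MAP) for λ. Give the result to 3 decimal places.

0.032

Σ times = 21.2. Posterior: Gamma(shape = 1.7+4 = 5.7, rate = 9.8+21.2 = 31.0).
Mode = (α−1)/β = 4.7/31.0 = 0.152.
Mean = α/β = 5.7/31.0 = 0.184.
Difference = 0.184 − 0.152 = 0.032.
Mean > mode: the posterior has a right tail.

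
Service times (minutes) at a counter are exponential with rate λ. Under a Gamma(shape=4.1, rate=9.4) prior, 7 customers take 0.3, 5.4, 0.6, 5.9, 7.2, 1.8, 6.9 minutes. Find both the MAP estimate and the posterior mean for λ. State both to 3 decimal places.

MAP estimate = 0.269, posterior mean = 0.296

Σ times = 28.1. Posterior: Gamma(shape = 4.1+7 = 11.1, rate = 9.4+28.1 = 37.5).
Mode = (α−1)/β = 10.1/37.5 = 0.269.
Mean = α/β = 11.1/37.5 = 0.296.
Mean > mode: the posterior has a right tail.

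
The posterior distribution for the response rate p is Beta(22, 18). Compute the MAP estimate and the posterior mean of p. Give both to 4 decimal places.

Mode = (22−1)/(22+18−2) = 21/38 = 0.5526.
Mean = 22/(22+18) = 22/40 = 0.5500.
Left-skewed posterior ⇒ mean < mode.

MAP = 0.5526, posterior mean = 0.5500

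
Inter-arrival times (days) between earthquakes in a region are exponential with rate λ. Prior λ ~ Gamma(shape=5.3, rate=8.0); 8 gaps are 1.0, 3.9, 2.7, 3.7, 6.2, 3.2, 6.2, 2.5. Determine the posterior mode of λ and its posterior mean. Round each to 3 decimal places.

Σ times = 29.4. Posterior: Gamma(shape = 5.3+8 = 13.3, rate = 8.0+29.4 = 37.4).
Mode = (α−1)/β = 12.3/37.4 = 0.329.
Mean = α/β = 13.3/37.4 = 0.356.
The mean is pulled above the mode by the posterior's right skew.

MAP: 0.329. Posterior mean: 0.356.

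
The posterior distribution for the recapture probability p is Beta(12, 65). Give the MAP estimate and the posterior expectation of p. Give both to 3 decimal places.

p_MAP = 0.147, E[p|data] = 0.156

Mode = (12−1)/(12+65−2) = 11/75 = 0.147.
Mean = 12/(12+65) = 12/77 = 0.156.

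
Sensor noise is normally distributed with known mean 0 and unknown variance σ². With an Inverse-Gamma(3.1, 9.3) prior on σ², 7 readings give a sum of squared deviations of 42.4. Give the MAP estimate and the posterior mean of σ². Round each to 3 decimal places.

Posterior: Inverse-Gamma(shape = 3.1+7/2 = 6.6, scale = 9.3+42.4/2 = 30.5).
Mode = β/(α+1) = 30.5/7.6 = 4.013.
Mean = β/(α−1) = 30.5/5.6 = 5.446.
Right-skewed posterior ⇒ mode < mean.

MAP: 4.013. Posterior mean: 5.446.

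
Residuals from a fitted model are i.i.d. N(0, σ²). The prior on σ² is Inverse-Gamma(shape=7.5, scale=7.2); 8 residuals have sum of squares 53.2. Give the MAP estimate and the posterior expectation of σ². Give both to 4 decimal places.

MAP estimate = 2.7040, posterior expectation = 3.2190

Posterior: Inverse-Gamma(shape = 7.5+8/2 = 11.5, scale = 7.2+53.2/2 = 33.8).
Mode = β/(α+1) = 33.8/12.5 = 2.7040.
Mean = β/(α−1) = 33.8/10.5 = 3.2190.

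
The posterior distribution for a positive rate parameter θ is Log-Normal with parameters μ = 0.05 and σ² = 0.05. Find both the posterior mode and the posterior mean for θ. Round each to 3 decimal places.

Mode = exp(μ − σ²) = exp(0.00) = 1.000.
Mean = exp(μ + σ²/2) = exp(0.075) = 1.078.

θ_MAP = 1.000, E[θ|data] = 1.078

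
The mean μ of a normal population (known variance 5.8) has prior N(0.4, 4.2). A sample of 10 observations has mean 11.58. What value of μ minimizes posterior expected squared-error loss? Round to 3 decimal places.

Posterior for μ is Normal. Precision-weighted mean: (1/4.2·0.4 + 10/5.8·11.58) / (1/4.2 + 10/5.8) = 10.223.
A Normal posterior is symmetric, so mode = mean.
Squared-error loss ⇒ the optimal estimator is the posterior mean.

10.223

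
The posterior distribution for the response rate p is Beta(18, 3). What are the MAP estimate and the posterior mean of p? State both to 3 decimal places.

Mode = (18−1)/(18+3−2) = 17/19 = 0.895.
Mean = 18/(18+3) = 18/21 = 0.857.

MAP = 0.895, posterior mean = 0.857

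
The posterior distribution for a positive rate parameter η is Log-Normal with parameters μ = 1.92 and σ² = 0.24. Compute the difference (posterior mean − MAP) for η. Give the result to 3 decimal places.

Mode = exp(μ − σ²) = exp(1.68) = 5.366.
Mean = exp(μ + σ²/2) = exp(2.040) = 7.691.
Difference = 7.691 − 5.366 = 2.325.
The posterior is right-skewed, so the mean exceeds the mode.

2.325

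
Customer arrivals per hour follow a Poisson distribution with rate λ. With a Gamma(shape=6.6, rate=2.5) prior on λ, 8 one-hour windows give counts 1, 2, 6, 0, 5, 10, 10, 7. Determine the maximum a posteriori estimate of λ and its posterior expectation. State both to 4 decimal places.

Σ counts = 41. Posterior: Gamma(shape = 6.6+41 = 47.6, rate = 2.5+8 = 10.5).
Mode = (α−1)/β = 46.6/10.5 = 4.4381.
Mean = α/β = 47.6/10.5 = 4.5333.

λ_MAP = 4.4381, E[λ|data] = 4.5333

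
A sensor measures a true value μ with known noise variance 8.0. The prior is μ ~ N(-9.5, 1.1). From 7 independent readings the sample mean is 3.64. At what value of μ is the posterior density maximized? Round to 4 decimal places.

-3.0555

Posterior for μ is Normal. Precision-weighted mean: (1/1.1·-9.5 + 7/8.0·3.64) / (1/1.1 + 7/8.0) = -3.0555.
A Normal posterior is symmetric, so mode = mean.
This is the posterior mode — the MAP estimate.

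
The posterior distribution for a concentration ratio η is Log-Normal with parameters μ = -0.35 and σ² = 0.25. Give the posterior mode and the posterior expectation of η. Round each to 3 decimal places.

posterior mode = 0.549, posterior expectation = 0.799

Mode = exp(μ − σ²) = exp(-0.60) = 0.549.
Mean = exp(μ + σ²/2) = exp(-0.225) = 0.799.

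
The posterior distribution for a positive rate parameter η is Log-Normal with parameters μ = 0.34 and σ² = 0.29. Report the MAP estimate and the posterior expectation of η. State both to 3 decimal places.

Mode = exp(μ − σ²) = exp(0.05) = 1.051.
Mean = exp(μ + σ²/2) = exp(0.485) = 1.624.

MAP = 1.051; posterior mean = 1.624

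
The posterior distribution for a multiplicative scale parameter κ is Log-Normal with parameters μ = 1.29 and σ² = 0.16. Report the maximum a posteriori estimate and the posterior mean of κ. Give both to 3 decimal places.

Mode = exp(μ − σ²) = exp(1.13) = 3.096.
Mean = exp(μ + σ²/2) = exp(1.370) = 3.935.

κ_MAP = 3.096, E[κ|data] = 3.935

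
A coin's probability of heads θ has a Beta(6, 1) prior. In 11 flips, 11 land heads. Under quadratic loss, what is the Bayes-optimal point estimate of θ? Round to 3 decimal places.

Posterior: Beta(6+11, 1+0) = Beta(17, 1).
Since β = 1 ≤ 1 and α > 1, the Beta density is monotone increasing on [0,1]; the mode is at 1.
Mean = 17/(17+1) = 0.944.
Quadratic loss ⇒ the optimal estimator is the posterior mean.

0.944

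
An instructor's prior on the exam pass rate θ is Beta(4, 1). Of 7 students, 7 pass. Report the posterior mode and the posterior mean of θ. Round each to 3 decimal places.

MAP = 1.000; posterior mean = 0.917

Posterior: Beta(4+7, 1+0) = Beta(11, 1).
Since β = 1 ≤ 1 and α > 1, the Beta density is monotone increasing on [0,1]; the mode is at 1.
Mean = 11/(11+1) = 0.917.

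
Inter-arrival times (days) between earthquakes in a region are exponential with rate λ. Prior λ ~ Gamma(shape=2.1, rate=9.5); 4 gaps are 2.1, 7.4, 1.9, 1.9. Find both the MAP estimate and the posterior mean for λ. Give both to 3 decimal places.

MAP = 0.224, posterior mean = 0.268

Σ times = 13.3. Posterior: Gamma(shape = 2.1+4 = 6.1, rate = 9.5+13.3 = 22.8).
Mode = (α−1)/β = 5.1/22.8 = 0.224.
Mean = α/β = 6.1/22.8 = 0.268.
The mean is pulled above the mode by the posterior's right skew.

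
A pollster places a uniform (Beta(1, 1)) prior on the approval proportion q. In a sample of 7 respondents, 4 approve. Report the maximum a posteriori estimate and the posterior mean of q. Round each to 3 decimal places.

Posterior: Beta(1+4, 1+3) = Beta(5, 4).
Mode = (5−1)/(5+4−2) = 4/7 = 0.571.
With a flat prior the MAP equals the MLE, 4/7.
Mean = 5/(5+4) = 5/9 = 0.556.
The mean is pulled below the mode by the posterior's left skew.

MAP = 0.571; posterior mean = 0.556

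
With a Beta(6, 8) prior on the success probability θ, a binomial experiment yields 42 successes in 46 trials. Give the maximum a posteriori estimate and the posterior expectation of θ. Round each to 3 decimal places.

θ_MAP = 0.810, E[θ|data] = 0.800

Posterior: Beta(6+42, 8+4) = Beta(48, 12).
Mode = (48−1)/(48+12−2) = 47/58 = 0.810.
Mean = 48/(48+12) = 48/60 = 0.800.
Mode > mean: the posterior has a left tail.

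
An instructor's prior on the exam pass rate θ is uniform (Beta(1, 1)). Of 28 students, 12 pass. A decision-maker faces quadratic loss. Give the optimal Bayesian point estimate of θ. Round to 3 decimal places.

Posterior: Beta(1+12, 1+16) = Beta(13, 17).
Mode = (13−1)/(13+17−2) = 12/28 = 0.429.
With a flat prior the MAP equals the MLE, 12/28.
Mean = 13/(13+17) = 13/30 = 0.433.
Quadratic loss ⇒ the optimal estimator is the posterior mean.

0.433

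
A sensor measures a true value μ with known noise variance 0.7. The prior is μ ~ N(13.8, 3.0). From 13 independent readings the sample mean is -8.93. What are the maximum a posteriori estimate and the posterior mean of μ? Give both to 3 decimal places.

Posterior for μ is Normal. Precision-weighted mean: (1/3.0·13.8 + 13/0.7·-8.93) / (1/3.0 + 13/0.7) = -8.529.
A Normal posterior is symmetric, so mode = mean.

MAP: -8.529. Posterior mean: -8.529.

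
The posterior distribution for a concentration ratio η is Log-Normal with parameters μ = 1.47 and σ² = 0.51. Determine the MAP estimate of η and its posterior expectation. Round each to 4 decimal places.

Mode = exp(μ − σ²) = exp(0.96) = 2.6117.
Mean = exp(μ + σ²/2) = exp(1.725) = 5.6125.

MAP estimate = 2.6117, posterior expectation = 5.6125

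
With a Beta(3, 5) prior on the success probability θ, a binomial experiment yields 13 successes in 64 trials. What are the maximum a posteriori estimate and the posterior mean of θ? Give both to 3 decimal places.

maximum a posteriori estimate = 0.214, posterior mean = 0.222

Posterior: Beta(3+13, 5+51) = Beta(16, 56).
Mode = (16−1)/(16+56−2) = 15/70 = 0.214.
Mean = 16/(16+56) = 16/72 = 0.222.
The posterior is right-skewed, so the mean exceeds the mode.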